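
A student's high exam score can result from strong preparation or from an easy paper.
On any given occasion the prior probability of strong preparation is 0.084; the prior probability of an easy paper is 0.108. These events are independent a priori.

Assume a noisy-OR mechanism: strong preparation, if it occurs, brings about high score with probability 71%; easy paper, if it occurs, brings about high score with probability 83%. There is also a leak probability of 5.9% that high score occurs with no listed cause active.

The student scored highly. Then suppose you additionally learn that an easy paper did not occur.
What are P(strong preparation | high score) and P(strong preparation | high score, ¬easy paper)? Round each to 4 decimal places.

P(strong preparation | high score) ≈ 0.3247; P(strong preparation | high score, ¬easy paper) ≈ 0.5305

Under noisy-OR, P(high score | causes) = 1 − (1−0.059)·∏(1−qᵢ) over the active causes.
P(high score) = 0.059·0.916·0.892 + 0.84003·0.916·0.108 + 0.72711·0.084·0.892 + 0.953609·0.084·0.108 = 0.048207 + 0.083102 + 0.054481 + 0.008651 = 0.194441
Of this, 0.063132 comes from 0.054481 + 0.008651 (the strong preparation=true cases).
P(strong preparation | high score) = 0.063132 / 0.194441 ≈ 0.3247

Now also conditioning on easy paper≠true:
Sum P(high score|·) weighted by the priors over both values of strong preparation:
  P(high score | ¬easy paper) = 0.059*0.916 + 0.72711*0.084
        = 0.054044 + 0.061077 = 0.115121
Configurations with strong preparation contribute 0.061077, so
  P(strong preparation | high score, ¬easy paper) = 0.061077 / 0.115121 ≈ 0.5305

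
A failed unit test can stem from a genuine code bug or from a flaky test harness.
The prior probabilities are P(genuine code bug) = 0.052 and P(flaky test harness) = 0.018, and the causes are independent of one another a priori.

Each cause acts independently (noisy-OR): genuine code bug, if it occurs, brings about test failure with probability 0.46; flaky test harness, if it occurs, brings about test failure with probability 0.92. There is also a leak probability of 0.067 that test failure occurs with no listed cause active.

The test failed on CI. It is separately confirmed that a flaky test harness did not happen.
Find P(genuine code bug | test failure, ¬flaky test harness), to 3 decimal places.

Under noisy-OR, P(test failure | causes) = 1 − (1−0.067)·∏(1−qᵢ) over the active causes.
P(test failure | ¬flaky test harness) = 0.067*0.948 + 0.49618*0.052 = 0.063516 + 0.025801 = 0.089317
Of this, 0.025801 comes from 0.49618*0.052 (the genuine code bug=true cases).
P(genuine code bug | test failure, ¬flaky test harness) = 0.025801 / 0.089317 ≈ 0.289

P(genuine code bug | test failure, ¬flaky test harness) ≈ 0.289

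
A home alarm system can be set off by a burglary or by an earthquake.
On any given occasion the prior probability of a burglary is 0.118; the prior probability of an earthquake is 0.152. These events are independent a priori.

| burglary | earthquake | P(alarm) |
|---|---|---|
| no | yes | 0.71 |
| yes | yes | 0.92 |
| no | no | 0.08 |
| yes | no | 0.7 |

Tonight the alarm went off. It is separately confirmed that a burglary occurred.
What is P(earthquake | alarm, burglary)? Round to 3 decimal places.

P(earthquake | alarm, burglary) ≈ 0.191

Numerator (weight on configurations with earthquake): 0.92·0.152 = 0.139840
Denominator P(alarm | burglary): 0.7·0.848 + 0.92·0.152 = 0.733440
Posterior = 0.139840 / 0.733440 ≈ 0.191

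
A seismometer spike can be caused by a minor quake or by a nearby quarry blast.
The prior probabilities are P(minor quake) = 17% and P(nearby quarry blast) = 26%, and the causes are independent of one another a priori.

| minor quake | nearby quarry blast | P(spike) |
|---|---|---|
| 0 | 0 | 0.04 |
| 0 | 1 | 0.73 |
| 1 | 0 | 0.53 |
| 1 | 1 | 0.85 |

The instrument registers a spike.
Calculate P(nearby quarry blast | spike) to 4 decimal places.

P(nearby quarry blast | spike) ≈ 0.6814

Numerator (weight on configurations with nearby quarry blast): 0.157534 + 0.037570 = 0.195104
Denominator P(spike): 0.04×0.83×0.74 + 0.73×0.83×0.26 + 0.53×0.17×0.74 + 0.85×0.17×0.26 = 0.286346
Posterior = 0.195104 / 0.286346 ≈ 0.6814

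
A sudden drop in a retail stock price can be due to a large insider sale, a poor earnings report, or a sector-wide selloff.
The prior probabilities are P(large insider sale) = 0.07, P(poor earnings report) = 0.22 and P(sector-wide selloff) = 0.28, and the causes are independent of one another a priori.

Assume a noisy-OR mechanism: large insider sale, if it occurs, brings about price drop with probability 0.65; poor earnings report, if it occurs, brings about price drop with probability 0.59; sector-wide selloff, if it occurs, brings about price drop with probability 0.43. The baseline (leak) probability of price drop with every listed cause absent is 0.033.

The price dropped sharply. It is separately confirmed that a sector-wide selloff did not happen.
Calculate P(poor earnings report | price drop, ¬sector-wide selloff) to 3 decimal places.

Under noisy-OR, P(price drop | causes) = 1 − (1−0.033)·∏(1−qᵢ) over the active causes.
P(price drop | ¬sector-wide selloff) = 0.033×0.93×0.78 + 0.60353×0.93×0.22 + 0.66155×0.07×0.78 + 0.861236×0.07×0.22 = 0.023938 + 0.123482 + 0.036121 + 0.013263 = 0.196804
Restricting to configurations with poor earnings report present: 0.123482 + 0.013263 = 0.136745.
Hence the posterior is 0.136745/0.196804 ≈ 0.695.

P(poor earnings report | price drop, ¬sector-wide selloff) ≈ 0.695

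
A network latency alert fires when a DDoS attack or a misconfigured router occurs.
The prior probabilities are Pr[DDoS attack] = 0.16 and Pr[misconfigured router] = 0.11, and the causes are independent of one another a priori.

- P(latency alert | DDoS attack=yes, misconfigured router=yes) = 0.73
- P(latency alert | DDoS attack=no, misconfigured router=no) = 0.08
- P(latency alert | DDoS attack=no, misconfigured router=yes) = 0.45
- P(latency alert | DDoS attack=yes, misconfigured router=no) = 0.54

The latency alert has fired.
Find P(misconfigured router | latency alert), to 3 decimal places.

P(misconfigured router | latency alert) ≈ 0.285

P(latency alert) = 0.08×0.84×0.89 + 0.45×0.84×0.11 + 0.54×0.16×0.89 + 0.73×0.16×0.11 = 0.059808 + 0.041580 + 0.076896 + 0.012848 = 0.191132
Restricting to configurations with misconfigured router present: 0.041580 + 0.012848 = 0.054428.
So P(misconfigured router | latency alert) = 0.054428/0.191132 ≈ 0.285.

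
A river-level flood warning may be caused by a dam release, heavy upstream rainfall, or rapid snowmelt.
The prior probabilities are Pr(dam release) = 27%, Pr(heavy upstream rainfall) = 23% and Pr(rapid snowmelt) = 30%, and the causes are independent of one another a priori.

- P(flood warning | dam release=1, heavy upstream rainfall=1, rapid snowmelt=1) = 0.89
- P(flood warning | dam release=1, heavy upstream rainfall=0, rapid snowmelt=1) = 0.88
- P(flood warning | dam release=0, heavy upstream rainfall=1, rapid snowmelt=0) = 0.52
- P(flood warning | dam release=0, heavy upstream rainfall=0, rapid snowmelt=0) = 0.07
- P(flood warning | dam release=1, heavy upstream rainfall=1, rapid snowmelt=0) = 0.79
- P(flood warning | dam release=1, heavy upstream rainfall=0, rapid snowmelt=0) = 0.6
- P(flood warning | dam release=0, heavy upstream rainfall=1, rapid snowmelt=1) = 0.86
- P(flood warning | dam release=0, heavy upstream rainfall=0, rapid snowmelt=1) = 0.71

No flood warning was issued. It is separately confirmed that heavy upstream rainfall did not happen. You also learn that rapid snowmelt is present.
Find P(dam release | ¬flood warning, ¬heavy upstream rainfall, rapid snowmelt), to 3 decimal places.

For the numerator, keep only dam release=true terms: 0.12×0.27 = 0.032400
The normalizing constant is 0.29×0.73 + 0.12×0.27 = 0.244100
Posterior = 0.032400 / 0.244100 ≈ 0.133

P(dam release | ¬flood warning, ¬heavy upstream rainfall, rapid snowmelt) ≈ 0.133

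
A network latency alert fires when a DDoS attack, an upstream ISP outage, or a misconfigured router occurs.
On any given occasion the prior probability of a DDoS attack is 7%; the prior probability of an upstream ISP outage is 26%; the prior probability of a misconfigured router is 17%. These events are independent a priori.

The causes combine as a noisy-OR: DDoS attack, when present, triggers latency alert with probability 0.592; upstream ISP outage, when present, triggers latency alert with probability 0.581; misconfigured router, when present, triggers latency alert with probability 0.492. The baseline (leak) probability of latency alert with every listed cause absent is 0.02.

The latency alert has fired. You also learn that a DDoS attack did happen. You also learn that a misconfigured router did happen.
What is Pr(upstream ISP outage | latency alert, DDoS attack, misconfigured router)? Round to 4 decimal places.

Under noisy-OR, P(latency alert | causes) = 1 − (1−0.02)·∏(1−qᵢ) over the active causes.
By total probability over both values of upstream ISP outage:
  P(latency alert | DDoS attack, misconfigured router) = 0.796881×0.74 + 0.914893×0.26
        = 0.589692 + 0.237872 = 0.827564
The terms with upstream ISP outage present sum to 0.237872, so
  P(upstream ISP outage | latency alert, DDoS attack, misconfigured router) = 0.237872 / 0.827564 ≈ 0.2874

Pr(upstream ISP outage | latency alert, DDoS attack, misconfigured router) ≈ 0.2874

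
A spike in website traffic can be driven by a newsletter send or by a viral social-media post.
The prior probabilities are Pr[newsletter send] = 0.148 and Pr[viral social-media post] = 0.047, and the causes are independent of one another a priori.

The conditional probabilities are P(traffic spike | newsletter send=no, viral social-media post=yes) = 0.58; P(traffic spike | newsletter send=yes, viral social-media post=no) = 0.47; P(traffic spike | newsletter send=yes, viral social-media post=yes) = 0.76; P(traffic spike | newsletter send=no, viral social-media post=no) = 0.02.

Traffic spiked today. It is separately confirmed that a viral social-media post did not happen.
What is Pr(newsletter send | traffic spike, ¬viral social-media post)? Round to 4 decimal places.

P(traffic spike | ¬viral social-media post) = 0.02·0.852 + 0.47·0.148 = 0.017040 + 0.069560 = 0.086600
Restricting to configurations with newsletter send present: 0.47·0.148 = 0.069560.
So P(newsletter send | traffic spike, ¬viral social-media post) = 0.069560/0.086600 ≈ 0.8032.

Pr(newsletter send | traffic spike, ¬viral social-media post) ≈ 0.8032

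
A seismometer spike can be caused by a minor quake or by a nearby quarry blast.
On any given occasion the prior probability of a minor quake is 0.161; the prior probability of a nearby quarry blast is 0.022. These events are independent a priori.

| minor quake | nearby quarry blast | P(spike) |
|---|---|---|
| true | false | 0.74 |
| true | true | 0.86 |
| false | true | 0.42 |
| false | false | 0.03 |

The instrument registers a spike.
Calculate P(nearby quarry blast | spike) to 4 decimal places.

Weight on nearby quarry blast=true, given the evidence: 0.007752 + 0.003046 = 0.010798
The normalizing constant is 0.03×0.839×0.978 + 0.42×0.839×0.022 + 0.74×0.161×0.978 + 0.86×0.161×0.022 = 0.151933
P(nearby quarry blast | spike) = 0.010798/0.151933 ≈ 0.0711

P(nearby quarry blast | spike) ≈ 0.0711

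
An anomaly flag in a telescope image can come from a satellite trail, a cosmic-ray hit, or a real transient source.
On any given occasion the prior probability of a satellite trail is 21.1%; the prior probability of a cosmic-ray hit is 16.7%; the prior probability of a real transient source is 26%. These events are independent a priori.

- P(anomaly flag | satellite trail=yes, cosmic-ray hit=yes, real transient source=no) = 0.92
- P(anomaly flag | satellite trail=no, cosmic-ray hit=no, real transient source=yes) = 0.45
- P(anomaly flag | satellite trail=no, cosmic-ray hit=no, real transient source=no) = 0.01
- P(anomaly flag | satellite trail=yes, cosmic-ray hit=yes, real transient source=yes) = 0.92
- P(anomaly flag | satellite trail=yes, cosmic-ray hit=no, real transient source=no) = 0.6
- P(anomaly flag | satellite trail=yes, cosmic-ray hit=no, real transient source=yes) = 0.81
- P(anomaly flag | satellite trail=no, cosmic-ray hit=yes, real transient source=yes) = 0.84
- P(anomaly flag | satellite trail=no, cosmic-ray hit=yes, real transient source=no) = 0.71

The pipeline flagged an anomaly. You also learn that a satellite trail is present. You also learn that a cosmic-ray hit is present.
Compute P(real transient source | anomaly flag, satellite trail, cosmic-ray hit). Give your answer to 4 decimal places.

Enumerate both values of real transient source and weight by the priors:
  P(anomaly flag | satellite trail, cosmic-ray hit) = 0.92*0.74 + 0.92*0.26
        = 0.680800 + 0.239200 = 0.920000
The terms with real transient source present sum to 0.239200, so
  P(real transient source | anomaly flag, satellite trail, cosmic-ray hit) = 0.239200 / 0.920000 ≈ 0.2600

P(real transient source | anomaly flag, satellite trail, cosmic-ray hit) ≈ 0.2600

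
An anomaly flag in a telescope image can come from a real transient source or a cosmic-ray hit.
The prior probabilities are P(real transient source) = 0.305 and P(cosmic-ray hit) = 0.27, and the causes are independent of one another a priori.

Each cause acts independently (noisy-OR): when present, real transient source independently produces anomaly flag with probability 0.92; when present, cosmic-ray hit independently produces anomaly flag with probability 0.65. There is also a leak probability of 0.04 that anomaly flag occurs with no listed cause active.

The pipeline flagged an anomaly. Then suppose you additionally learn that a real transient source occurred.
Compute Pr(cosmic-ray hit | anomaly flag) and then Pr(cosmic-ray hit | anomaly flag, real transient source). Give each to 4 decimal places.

Pr(cosmic-ray hit | anomaly flag) ≈ 0.4755; Pr(cosmic-ray hit | anomaly flag, real transient source) ≈ 0.2805

Under noisy-OR, P(anomaly flag | causes) = 1 − (1−0.04)·∏(1−qᵢ) over the active causes.
P(anomaly flag) = 0.04·0.695·0.73 + 0.664·0.695·0.27 + 0.9232·0.305·0.73 + 0.97312·0.305·0.27 = 0.020294 + 0.124600 + 0.205550 + 0.080136 = 0.430580
The cosmic-ray hit-present share is 0.124600 + 0.080136 = 0.204736.
P(cosmic-ray hit | anomaly flag) = 0.204736 / 0.430580 ≈ 0.4755

Now condition on the additional information:
Enumerate both values of cosmic-ray hit and weight by the priors:
  P(anomaly flag | real transient source) = 0.9232*0.73 + 0.97312*0.27
        = 0.673936 + 0.262742 = 0.936678
The terms with cosmic-ray hit present sum to 0.262742, so
  P(cosmic-ray hit | anomaly flag, real transient source) = 0.262742 / 0.936678 ≈ 0.2805
— real transient source explains away the evidence for cosmic-ray hit.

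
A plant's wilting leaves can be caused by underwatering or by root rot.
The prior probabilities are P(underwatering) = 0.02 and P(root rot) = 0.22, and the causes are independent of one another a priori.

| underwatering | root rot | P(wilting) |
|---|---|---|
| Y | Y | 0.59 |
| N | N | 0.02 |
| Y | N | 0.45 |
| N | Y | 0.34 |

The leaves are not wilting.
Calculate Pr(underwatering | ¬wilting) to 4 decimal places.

P(¬wilting) = 0.98×0.98×0.78 + 0.66×0.98×0.22 + 0.55×0.02×0.78 + 0.41×0.02×0.22 = 0.749112 + 0.142296 + 0.008580 + 0.001804 = 0.901792
Restricting to configurations with underwatering present: 0.008580 + 0.001804 = 0.010384.
P(underwatering | ¬wilting) = 0.010384 / 0.901792 ≈ 0.0115

Pr(underwatering | ¬wilting) ≈ 0.0115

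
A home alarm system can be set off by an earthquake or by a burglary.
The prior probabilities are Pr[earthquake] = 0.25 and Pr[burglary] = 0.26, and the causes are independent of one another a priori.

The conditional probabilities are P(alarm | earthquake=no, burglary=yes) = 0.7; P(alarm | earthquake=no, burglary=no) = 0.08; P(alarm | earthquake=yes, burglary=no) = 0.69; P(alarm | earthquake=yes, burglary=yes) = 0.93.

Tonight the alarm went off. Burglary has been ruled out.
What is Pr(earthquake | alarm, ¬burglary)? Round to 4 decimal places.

P(alarm | ¬burglary) = 0.08·0.75 + 0.69·0.25 = 0.060000 + 0.172500 = 0.232500
Of this, 0.172500 comes from 0.69·0.25 (the earthquake=true cases).
P(earthquake | alarm, ¬burglary) = 0.172500 / 0.232500 ≈ 0.7419

Pr(earthquake | alarm, ¬burglary) ≈ 0.7419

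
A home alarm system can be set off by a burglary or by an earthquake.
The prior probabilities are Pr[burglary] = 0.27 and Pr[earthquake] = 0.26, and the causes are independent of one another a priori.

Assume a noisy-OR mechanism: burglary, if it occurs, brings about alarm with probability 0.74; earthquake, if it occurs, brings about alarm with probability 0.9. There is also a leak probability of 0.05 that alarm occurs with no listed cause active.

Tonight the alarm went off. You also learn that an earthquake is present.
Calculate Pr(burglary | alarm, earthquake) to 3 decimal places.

Pr(burglary | alarm, earthquake) ≈ 0.285

Under noisy-OR, P(alarm | causes) = 1 − (1−0.05)·∏(1−qᵢ) over the active causes.
For the numerator, keep only burglary=true terms: 0.9753*0.27 = 0.263331
The normalizing constant is 0.905*0.73 + 0.9753*0.27 = 0.923981
P(burglary | alarm, earthquake) = 0.263331/0.923981 ≈ 0.285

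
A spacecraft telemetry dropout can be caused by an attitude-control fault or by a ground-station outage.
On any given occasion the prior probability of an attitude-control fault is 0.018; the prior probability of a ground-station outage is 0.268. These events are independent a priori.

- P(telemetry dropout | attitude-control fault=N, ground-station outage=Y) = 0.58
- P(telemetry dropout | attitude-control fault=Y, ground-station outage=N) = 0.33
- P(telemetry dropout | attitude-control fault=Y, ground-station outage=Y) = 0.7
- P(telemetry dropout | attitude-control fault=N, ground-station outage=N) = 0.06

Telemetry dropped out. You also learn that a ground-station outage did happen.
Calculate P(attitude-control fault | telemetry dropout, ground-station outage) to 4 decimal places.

P(attitude-control fault | telemetry dropout, ground-station outage) ≈ 0.0216

By total probability over both values of attitude-control fault:
  P(telemetry dropout | ground-station outage) = 0.58·0.982 + 0.7·0.018
        = 0.569560 + 0.012600 = 0.582160
Keeping only the attitude-control fault-present terms gives 0.012600, so
  P(attitude-control fault | telemetry dropout, ground-station outage) = 0.012600 / 0.582160 ≈ 0.0216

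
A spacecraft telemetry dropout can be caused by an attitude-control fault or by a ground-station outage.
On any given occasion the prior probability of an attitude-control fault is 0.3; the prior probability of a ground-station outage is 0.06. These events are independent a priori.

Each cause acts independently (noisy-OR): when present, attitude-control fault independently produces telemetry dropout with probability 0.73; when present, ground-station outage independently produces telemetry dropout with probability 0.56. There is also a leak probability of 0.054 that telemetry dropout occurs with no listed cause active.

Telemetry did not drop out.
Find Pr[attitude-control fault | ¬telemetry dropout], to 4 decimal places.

Under noisy-OR, P(telemetry dropout | causes) = 1 − (1−0.054)·∏(1−qᵢ) over the active causes.
Numerator (weight on configurations with attitude-control fault): 0.072028 + 0.002023 = 0.074051
Denominator P(¬telemetry dropout): 0.946×0.7×0.94 + 0.41624×0.7×0.06 + 0.25542×0.3×0.94 + 0.112385×0.3×0.06 = 0.714001
P(attitude-control fault | ¬telemetry dropout) = 0.074051/0.714001 ≈ 0.1037

Pr[attitude-control fault | ¬telemetry dropout] ≈ 0.1037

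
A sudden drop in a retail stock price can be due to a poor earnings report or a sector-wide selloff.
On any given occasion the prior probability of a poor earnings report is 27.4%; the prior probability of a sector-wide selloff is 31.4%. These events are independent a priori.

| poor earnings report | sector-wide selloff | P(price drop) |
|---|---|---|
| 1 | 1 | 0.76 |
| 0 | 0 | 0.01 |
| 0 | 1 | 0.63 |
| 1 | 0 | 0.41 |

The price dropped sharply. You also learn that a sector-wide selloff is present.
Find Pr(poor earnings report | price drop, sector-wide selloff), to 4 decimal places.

Pr(poor earnings report | price drop, sector-wide selloff) ≈ 0.3129

Weight on poor earnings report=true, given the evidence: 0.76*0.274 = 0.208240
The normalizing constant is 0.63*0.726 + 0.76*0.274 = 0.665620
Posterior = 0.208240 / 0.665620 ≈ 0.3129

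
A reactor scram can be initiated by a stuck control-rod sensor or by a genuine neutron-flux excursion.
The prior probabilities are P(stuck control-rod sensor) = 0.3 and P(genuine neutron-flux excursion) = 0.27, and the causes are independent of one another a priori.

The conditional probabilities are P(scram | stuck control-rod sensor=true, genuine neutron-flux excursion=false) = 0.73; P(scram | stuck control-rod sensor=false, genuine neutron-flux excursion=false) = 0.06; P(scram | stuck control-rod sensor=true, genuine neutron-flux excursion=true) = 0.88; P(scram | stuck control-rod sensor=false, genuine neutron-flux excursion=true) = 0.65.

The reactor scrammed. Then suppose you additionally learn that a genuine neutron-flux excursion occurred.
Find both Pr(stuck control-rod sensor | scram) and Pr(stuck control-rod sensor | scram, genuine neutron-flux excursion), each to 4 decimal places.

Pr(stuck control-rod sensor | scram) ≈ 0.6009; Pr(stuck control-rod sensor | scram, genuine neutron-flux excursion) ≈ 0.3672

P(scram) = 0.06·0.7·0.73 + 0.65·0.7·0.27 + 0.73·0.3·0.73 + 0.88·0.3·0.27 = 0.030660 + 0.122850 + 0.159870 + 0.071280 = 0.384660
The stuck control-rod sensor-present share is 0.159870 + 0.071280 = 0.231150.
P(stuck control-rod sensor | scram) = 0.231150 / 0.384660 ≈ 0.6009

Now condition on the additional information:
For the numerator, keep only stuck control-rod sensor=true terms: 0.88·0.3 = 0.264000
Denominator P(scram | genuine neutron-flux excursion): 0.65·0.7 + 0.88·0.3 = 0.719000
P(stuck control-rod sensor | scram, genuine neutron-flux excursion) = 0.264000/0.719000 ≈ 0.3672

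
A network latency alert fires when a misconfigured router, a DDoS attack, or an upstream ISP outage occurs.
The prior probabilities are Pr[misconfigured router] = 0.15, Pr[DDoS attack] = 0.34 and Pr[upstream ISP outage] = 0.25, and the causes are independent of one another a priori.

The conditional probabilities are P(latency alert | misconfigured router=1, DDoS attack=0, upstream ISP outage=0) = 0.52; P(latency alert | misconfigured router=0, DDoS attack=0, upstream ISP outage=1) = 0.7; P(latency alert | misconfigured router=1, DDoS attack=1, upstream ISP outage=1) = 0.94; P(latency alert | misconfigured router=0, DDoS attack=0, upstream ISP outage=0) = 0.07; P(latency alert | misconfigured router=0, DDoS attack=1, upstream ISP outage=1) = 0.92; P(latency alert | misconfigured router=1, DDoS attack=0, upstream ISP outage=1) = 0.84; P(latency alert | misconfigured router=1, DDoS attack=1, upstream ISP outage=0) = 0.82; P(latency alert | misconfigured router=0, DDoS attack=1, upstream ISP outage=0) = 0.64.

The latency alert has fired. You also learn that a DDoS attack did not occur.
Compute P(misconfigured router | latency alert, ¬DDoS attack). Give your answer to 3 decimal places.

P(misconfigured router | latency alert, ¬DDoS attack) ≈ 0.318

By total probability over the 4 (misconfigured router, upstream ISP outage) configurations:
  P(latency alert | ¬DDoS attack) = 0.07·0.85·0.75 + 0.7·0.85·0.25 + 0.52·0.15·0.75 + 0.84·0.15·0.25
        = 0.044625 + 0.148750 + 0.058500 + 0.031500 = 0.283375
Configurations with misconfigured router contribute 0.090000, so
  P(misconfigured router | latency alert, ¬DDoS attack) = 0.090000 / 0.283375 ≈ 0.318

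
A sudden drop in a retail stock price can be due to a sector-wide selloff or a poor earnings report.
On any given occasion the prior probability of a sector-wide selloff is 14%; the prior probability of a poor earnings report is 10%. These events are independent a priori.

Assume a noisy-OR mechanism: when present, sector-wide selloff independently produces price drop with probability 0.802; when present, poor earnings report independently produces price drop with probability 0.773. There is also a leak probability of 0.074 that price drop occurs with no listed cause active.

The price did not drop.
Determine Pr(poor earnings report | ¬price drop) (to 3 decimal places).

Pr(poor earnings report | ¬price drop) ≈ 0.025

Under noisy-OR, P(price drop | causes) = 1 − (1−0.074)·∏(1−qᵢ) over the active causes.
Weight on poor earnings report=true, given the evidence: 0.018077 + 0.000583 = 0.018660
Normalizer over all consistent configurations: 0.926×0.86×0.9 + 0.210202×0.86×0.1 + 0.183348×0.14×0.9 + 0.04162×0.14×0.1 = 0.758486
Posterior = 0.018660 / 0.758486 ≈ 0.025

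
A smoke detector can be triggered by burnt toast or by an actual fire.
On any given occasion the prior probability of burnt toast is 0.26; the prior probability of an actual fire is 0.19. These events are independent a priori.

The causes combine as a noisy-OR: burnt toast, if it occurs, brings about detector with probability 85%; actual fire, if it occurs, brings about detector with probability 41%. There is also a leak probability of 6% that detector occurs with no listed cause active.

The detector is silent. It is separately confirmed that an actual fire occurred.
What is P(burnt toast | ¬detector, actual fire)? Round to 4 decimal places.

P(burnt toast | ¬detector, actual fire) ≈ 0.0501

Under noisy-OR, P(detector | causes) = 1 − (1−0.06)·∏(1−qᵢ) over the active causes.
P(¬detector | actual fire) = 0.5546×0.74 + 0.08319×0.26 = 0.410404 + 0.021629 = 0.432033
Restricting to configurations with burnt toast present: 0.08319×0.26 = 0.021629.
Hence the posterior is 0.021629/0.432033 ≈ 0.0501.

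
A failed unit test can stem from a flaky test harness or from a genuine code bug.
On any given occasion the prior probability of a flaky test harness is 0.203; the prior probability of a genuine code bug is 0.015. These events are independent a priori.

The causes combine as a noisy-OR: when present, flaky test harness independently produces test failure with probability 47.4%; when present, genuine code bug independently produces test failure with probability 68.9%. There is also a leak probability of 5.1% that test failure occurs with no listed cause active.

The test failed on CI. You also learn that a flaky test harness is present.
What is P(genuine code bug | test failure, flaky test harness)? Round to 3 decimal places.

Under noisy-OR, P(test failure | causes) = 1 − (1−0.051)·∏(1−qᵢ) over the active causes.
P(test failure | flaky test harness) = 0.500826*0.985 + 0.844757*0.015 = 0.493314 + 0.012671 = 0.505985
Of this, 0.012671 comes from 0.844757*0.015 (the genuine code bug=true cases).
Hence the posterior is 0.012671/0.505985 ≈ 0.025.

P(genuine code bug | test failure, flaky test harness) ≈ 0.025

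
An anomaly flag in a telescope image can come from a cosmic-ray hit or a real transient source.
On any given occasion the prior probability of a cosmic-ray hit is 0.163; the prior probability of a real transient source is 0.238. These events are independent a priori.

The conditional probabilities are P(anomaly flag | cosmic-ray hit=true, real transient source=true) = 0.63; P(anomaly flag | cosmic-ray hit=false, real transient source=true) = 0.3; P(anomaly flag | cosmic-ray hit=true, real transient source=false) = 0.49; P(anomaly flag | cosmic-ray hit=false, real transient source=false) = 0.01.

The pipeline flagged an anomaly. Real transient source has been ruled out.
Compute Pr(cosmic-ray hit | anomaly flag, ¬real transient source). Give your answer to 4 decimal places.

Pr(cosmic-ray hit | anomaly flag, ¬real transient source) ≈ 0.9051

Sum P(anomaly flag|·) weighted by the priors over both values of cosmic-ray hit:
  P(anomaly flag | ¬real transient source) = 0.01×0.837 + 0.49×0.163
        = 0.008370 + 0.079870 = 0.088240
Configurations with cosmic-ray hit contribute 0.079870, so
  P(cosmic-ray hit | anomaly flag, ¬real transient source) = 0.079870 / 0.088240 ≈ 0.9051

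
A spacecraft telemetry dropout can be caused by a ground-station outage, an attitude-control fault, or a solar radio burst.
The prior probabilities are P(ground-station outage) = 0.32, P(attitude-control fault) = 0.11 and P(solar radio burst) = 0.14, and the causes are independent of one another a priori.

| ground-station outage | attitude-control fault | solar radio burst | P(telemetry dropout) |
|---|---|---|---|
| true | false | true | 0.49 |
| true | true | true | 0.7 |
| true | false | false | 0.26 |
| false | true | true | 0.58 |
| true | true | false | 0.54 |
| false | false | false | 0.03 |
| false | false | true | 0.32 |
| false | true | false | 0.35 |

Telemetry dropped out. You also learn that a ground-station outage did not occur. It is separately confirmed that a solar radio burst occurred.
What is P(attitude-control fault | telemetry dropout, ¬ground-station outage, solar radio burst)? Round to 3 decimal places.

P(telemetry dropout | ¬ground-station outage, solar radio burst) = 0.32×0.89 + 0.58×0.11 = 0.284800 + 0.063800 = 0.348600
The attitude-control fault-present share is 0.58×0.11 = 0.063800.
So P(attitude-control fault | telemetry dropout, ¬ground-station outage, solar radio burst) = 0.063800/0.348600 ≈ 0.183.

P(attitude-control fault | telemetry dropout, ¬ground-station outage, solar radio burst) ≈ 0.183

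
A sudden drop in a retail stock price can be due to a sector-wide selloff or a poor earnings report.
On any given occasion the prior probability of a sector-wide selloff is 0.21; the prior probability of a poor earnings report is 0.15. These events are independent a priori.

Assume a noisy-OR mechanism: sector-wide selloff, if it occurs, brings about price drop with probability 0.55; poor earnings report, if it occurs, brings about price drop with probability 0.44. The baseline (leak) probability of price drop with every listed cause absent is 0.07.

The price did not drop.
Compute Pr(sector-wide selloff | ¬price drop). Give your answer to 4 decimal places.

Under noisy-OR, P(price drop | causes) = 1 − (1−0.07)·∏(1−qᵢ) over the active causes.
Weight on sector-wide selloff=true, given the evidence: 0.074702 + 0.007382 = 0.082084
The normalizing constant is 0.93×0.79×0.85 + 0.5208×0.79×0.15 + 0.4185×0.21×0.85 + 0.23436×0.21×0.15 = 0.768294
P(sector-wide selloff | ¬price drop) = 0.082084/0.768294 ≈ 0.1068

Pr(sector-wide selloff | ¬price drop) ≈ 0.1068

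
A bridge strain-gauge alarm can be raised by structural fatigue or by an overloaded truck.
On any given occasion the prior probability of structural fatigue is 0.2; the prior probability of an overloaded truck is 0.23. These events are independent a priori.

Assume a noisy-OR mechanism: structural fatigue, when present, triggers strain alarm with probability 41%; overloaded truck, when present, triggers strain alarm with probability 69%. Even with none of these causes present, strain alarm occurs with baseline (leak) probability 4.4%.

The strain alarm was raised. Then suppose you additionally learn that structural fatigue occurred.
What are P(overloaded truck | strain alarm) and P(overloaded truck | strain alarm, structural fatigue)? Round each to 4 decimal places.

Under noisy-OR, P(strain alarm | causes) = 1 − (1−0.044)·∏(1−qᵢ) over the active causes.
Weight on overloaded truck=true, given the evidence: 0.129470 + 0.037957 = 0.167427
Denominator P(strain alarm): 0.044*0.8*0.77 + 0.70364*0.8*0.23 + 0.43596*0.2*0.77 + 0.825148*0.2*0.23 = 0.261669
Posterior = 0.167427 / 0.261669 ≈ 0.6398

With the extra evidence:
Weight on overloaded truck=true, given the evidence: 0.825148·0.23 = 0.189784
Denominator P(strain alarm | structural fatigue): 0.43596·0.77 + 0.825148·0.23 = 0.525473
Posterior = 0.189784 / 0.525473 ≈ 0.3612

P(overloaded truck | strain alarm) ≈ 0.6398; P(overloaded truck | strain alarm, structural fatigue) ≈ 0.3612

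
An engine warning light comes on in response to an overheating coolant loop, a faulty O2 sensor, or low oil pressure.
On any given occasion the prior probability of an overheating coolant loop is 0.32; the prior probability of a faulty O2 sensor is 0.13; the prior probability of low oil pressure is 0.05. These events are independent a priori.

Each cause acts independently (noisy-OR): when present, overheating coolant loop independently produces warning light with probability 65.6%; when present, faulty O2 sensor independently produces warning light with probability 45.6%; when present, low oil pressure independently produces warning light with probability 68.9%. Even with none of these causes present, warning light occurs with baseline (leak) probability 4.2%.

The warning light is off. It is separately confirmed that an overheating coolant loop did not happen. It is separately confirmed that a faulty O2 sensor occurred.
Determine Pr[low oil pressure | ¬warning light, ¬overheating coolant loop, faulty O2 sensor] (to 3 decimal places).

Pr[low oil pressure | ¬warning light, ¬overheating coolant loop, faulty O2 sensor] ≈ 0.016

Under noisy-OR, P(warning light | causes) = 1 − (1−0.042)·∏(1−qᵢ) over the active causes.
Weight on low oil pressure=true, given the evidence: 0.162078*0.05 = 0.008104
The normalizing constant is 0.521152*0.95 + 0.162078*0.05 = 0.503198
P(low oil pressure | ¬warning light, ¬overheating coolant loop, faulty O2 sensor) = 0.008104/0.503198 ≈ 0.016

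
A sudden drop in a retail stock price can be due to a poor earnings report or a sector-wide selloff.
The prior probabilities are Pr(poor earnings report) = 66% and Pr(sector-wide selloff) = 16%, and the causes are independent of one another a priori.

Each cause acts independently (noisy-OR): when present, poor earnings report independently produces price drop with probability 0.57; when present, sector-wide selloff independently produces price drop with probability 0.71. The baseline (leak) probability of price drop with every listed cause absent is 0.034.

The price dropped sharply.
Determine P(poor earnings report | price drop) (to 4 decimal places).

P(poor earnings report | price drop) ≈ 0.8951

Under noisy-OR, P(price drop | causes) = 1 − (1−0.034)·∏(1−qᵢ) over the active causes.
Sum P(price drop|·) weighted by the priors over the 4 (poor earnings report, sector-wide selloff) configurations:
  P(price drop) = 0.034·0.34·0.84 + 0.71986·0.34·0.16 + 0.58462·0.66·0.84 + 0.87954·0.66·0.16
        = 0.009710 + 0.039160 + 0.324113 + 0.092879 = 0.465862
The terms with poor earnings report present sum to 0.416992, so
  P(poor earnings report | price drop) = 0.416992 / 0.465862 ≈ 0.8951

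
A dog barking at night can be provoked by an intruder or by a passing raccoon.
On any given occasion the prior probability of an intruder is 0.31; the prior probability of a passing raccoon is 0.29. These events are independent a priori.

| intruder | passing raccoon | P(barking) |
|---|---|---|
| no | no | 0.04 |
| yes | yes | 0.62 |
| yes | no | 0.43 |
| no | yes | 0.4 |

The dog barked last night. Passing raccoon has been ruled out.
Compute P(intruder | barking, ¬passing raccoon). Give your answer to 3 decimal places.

P(intruder | barking, ¬passing raccoon) ≈ 0.828

P(barking | ¬passing raccoon) = 0.04·0.69 + 0.43·0.31 = 0.027600 + 0.133300 = 0.160900
The intruder-present share is 0.43·0.31 = 0.133300.
P(intruder | barking, ¬passing raccoon) = 0.133300 / 0.160900 ≈ 0.828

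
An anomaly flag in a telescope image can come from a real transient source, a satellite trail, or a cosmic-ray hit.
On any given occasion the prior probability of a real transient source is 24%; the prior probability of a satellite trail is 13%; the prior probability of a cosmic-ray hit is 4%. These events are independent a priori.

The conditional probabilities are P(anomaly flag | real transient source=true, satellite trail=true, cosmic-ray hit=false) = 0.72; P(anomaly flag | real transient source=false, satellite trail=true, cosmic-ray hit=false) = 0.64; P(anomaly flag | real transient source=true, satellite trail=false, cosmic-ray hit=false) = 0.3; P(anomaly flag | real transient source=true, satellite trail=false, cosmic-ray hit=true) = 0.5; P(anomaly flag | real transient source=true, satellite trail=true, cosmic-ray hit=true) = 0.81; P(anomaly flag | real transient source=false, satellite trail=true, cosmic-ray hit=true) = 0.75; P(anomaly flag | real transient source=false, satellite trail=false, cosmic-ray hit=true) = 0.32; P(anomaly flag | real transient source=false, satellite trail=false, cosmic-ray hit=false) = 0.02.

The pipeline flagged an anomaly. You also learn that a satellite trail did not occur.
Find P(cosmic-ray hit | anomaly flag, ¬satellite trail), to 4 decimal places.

P(anomaly flag | ¬satellite trail) = 0.02*0.76*0.96 + 0.32*0.76*0.04 + 0.3*0.24*0.96 + 0.5*0.24*0.04 = 0.014592 + 0.009728 + 0.069120 + 0.004800 = 0.098240
Of this, 0.014528 comes from 0.009728 + 0.004800 (the cosmic-ray hit=true cases).
Hence the posterior is 0.014528/0.098240 ≈ 0.1479.

P(cosmic-ray hit | anomaly flag, ¬satellite trail) ≈ 0.1479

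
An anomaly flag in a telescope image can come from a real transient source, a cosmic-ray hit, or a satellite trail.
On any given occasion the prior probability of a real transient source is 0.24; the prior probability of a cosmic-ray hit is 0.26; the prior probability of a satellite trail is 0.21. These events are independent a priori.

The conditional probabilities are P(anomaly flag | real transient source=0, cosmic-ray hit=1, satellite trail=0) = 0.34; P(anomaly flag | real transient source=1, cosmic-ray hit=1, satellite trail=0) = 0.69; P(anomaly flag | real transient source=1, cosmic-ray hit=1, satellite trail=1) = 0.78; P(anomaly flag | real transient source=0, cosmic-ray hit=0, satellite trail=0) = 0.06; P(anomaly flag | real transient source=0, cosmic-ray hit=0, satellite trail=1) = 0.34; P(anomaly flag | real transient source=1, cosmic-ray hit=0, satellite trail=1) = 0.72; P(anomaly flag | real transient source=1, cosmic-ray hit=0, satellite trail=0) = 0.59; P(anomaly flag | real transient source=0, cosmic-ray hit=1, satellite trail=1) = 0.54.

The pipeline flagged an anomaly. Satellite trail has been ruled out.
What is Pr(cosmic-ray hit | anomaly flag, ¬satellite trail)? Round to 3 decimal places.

Pr(cosmic-ray hit | anomaly flag, ¬satellite trail) ≈ 0.443

P(anomaly flag | ¬satellite trail) = 0.06·0.76·0.74 + 0.34·0.76·0.26 + 0.59·0.24·0.74 + 0.69·0.24·0.26 = 0.033744 + 0.067184 + 0.104784 + 0.043056 = 0.248768
Restricting to configurations with cosmic-ray hit present: 0.067184 + 0.043056 = 0.110240.
P(cosmic-ray hit | anomaly flag, ¬satellite trail) = 0.110240 / 0.248768 ≈ 0.443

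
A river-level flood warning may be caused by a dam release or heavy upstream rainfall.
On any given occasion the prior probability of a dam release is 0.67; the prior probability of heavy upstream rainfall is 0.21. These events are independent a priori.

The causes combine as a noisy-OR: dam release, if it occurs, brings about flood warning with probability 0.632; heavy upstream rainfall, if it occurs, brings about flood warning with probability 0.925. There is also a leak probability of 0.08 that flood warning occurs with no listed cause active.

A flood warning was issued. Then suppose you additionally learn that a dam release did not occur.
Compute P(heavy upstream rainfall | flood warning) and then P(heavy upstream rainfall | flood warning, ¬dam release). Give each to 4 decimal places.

P(heavy upstream rainfall | flood warning) ≈ 0.3522; P(heavy upstream rainfall | flood warning, ¬dam release) ≈ 0.7557

Under noisy-OR, P(flood warning | causes) = 1 − (1−0.08)·∏(1−qᵢ) over the active causes.
Sum P(flood warning|·) weighted by the priors over the 4 (dam release, heavy upstream rainfall) configurations:
  P(flood warning) = 0.08*0.33*0.79 + 0.931*0.33*0.21 + 0.66144*0.67*0.79 + 0.974608*0.67*0.21
        = 0.020856 + 0.064518 + 0.350100 + 0.137127 = 0.572601
Configurations with heavy upstream rainfall contribute 0.201645, so
  P(heavy upstream rainfall | flood warning) = 0.201645 / 0.572601 ≈ 0.3522

Now condition on the additional information:
P(flood warning | ¬dam release) = 0.08·0.79 + 0.931·0.21 = 0.063200 + 0.195510 = 0.258710
The heavy upstream rainfall-present share is 0.931·0.21 = 0.195510.
So P(heavy upstream rainfall | flood warning, ¬dam release) = 0.195510/0.258710 ≈ 0.7557.
With dam release excluded, heavy upstream rainfall must carry more of the explanatory weight for the flood warning.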